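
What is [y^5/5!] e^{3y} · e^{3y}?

The EGF product rule gives c_5 = Σ_{k_1+k_2=5} C(5; k_1,k_2) · ∏ g_i(k_i), where e^{3y} gives (3)^k; e^{3y} gives (3)^k.
g_1(k) for k = 0…5: 1, 3, 9, 27, 81, 243.
g_2(k) for k = 0…5: 1, 3, 9, 27, 81, 243.
c_5 = Σ_k C(5,k)·g_1(k)·g_2(5−k) = 1·1·243 + 5·3·81 + 10·9·27 + 10·27·9 + 5·81·3 + 1·243·1 = 243 + 1215 + 2430 + 2430 + 1215 + 243 = 7776.

7776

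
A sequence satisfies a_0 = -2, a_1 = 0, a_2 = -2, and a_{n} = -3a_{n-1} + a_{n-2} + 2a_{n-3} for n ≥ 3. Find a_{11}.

20358

The ordinary generating function has denominator 1 + 3q - q^2 - 2q^3.
Iterating the recurrence: a_0,…,a_{11} = -2, 0, -2, 2, -8, 22, -70, 216, -674, 2098, -6536, 20358.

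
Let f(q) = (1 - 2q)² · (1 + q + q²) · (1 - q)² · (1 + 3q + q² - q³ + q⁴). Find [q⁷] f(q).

-6

(1 - 2q)² has coefficients 1,-4,4 for degrees 0…2.
(1 + q + q²) has coefficients 1,1,1,0,0,0,0,0 for degrees 0…7.
Multiplying by (1 - q)² gives running coefficients 1,-1,0,-1,1,0,0,0 for degrees 0…7.
Finally multiplying by (1 + 3q + q² - q³ + q⁴), the product of all factors after the first has coefficients 1,2,-2,-3,0,1,2,-2 for degrees 0…7.
[q⁷] = 1·(-2) − 4·2 + 4·1 = -6.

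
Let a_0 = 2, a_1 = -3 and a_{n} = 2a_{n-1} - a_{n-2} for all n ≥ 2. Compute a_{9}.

-43

The ordinary generating function has denominator 1 - 2x + x^2.
Iterating the recurrence: a_0,…,a_{9} = 2, -3, -8, -13, -18, -23, -28, -33, -38, -43.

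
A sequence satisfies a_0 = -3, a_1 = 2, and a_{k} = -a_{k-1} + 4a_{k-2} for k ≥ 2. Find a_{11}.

50326

The ordinary generating function has denominator 1 + y - 4y^2.
Iterating the recurrence: a_0,…,a_{11} = -3, 2, -14, 22, -78, 166, -478, 1142, -3054, 7622, -19838, 50326.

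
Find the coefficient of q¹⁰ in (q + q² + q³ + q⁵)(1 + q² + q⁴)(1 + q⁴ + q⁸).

2

(q + q² + q³ + q⁵) has coefficients 0,1,1,1,0,1 for degrees 0…5.
(1 + q² + q⁴) has coefficients 1,0,1,0,1,0,0,0,0,0,0 for degrees 0…10.
Finally multiplying by (1 + q⁴ + q⁸), the product of all factors after the first has coefficients 1,0,1,0,2,0,1,0,2,0,1 for degrees 0…10.
[q¹⁰] = 1·0 + 1·2 + 1·0 + 1·0 = 2.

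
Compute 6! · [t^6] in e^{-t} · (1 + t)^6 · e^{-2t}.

-9

The EGF product rule gives c_6 = Σ_{k_1+k_2+k_3=6} C(6; k_1,k_2,k_3) · ∏ g_i(k_i), where e^{-t} gives (-1)^k; (1+t)^6 gives the falling factorial (6)_k; e^{-2t} gives (-2)^k.
g_1(k) for k = 0…6: 1, -1, 1, -1, 1, -1, 1.
g_2(k) for k = 0…6: 1, 6, 30, 120, 360, 720, 720.
g_3(k) for k = 0…6: 1, -2, 4, -8, 16, -32, 64.
First combine the last two factors: h(k) = Σ_j C(k,j)·g_2(j)·g_3(k−j) for k = 0…6: 1, 4, 10, 4, -56, -32, 592.
c_6 = Σ_k C(6,k)·g_1(k)·h(6−k) = 1·1·592 + 6·(-1)·(-32) + 15·1·(-56) + 20·(-1)·4 + 15·1·10 + 6·(-1)·4 + 1·1·1 = 592 + 192 − 840 − 80 + 150 − 24 + 1 = -9.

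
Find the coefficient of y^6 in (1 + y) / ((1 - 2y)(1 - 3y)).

2724

Partial fractions give a closed form: a_n = (-3)·2^n + (4)·3^n.
At n = 6: a_6 = 2724.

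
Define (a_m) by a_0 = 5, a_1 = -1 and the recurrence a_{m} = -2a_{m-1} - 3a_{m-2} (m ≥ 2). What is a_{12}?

3485

The ordinary generating function has denominator 1 + 2q + 3q^2.
Iterating the recurrence: a_0,…,a_{12} = 5, -1, -13, 29, -19, -49, 155, -163, -139, 767, -1117, -67, 3485.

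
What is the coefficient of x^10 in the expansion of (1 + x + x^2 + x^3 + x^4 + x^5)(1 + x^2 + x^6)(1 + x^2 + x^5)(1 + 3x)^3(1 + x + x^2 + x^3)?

1316

(1 + x + x^2 + x^3 + x^4 + x^5) has coefficients 1,1,1,1,1,1 for degrees 0…5.
(1 + x^2 + x^6) has coefficients 1,0,1,0,0,0,1,0,0,0,0 for degrees 0…10.
Multiplying by (1 + x^2 + x^5) gives running coefficients 1,0,2,0,1,1,1,1,1,0,0 for degrees 0…10.
Multiplying by (1 + 3x)^3 gives running coefficients 1,9,29,45,55,64,37,64,64,63,54 for degrees 0…10.
Finally multiplying by (1 + x + x^2 + x^3), the product of all factors after the first has coefficients 1,10,39,84,138,193,201,220,229,228,245 for degrees 0…10.
[x^10] = 1·245 + 1·228 + 1·229 + 1·220 + 1·201 + 1·193 = 1316.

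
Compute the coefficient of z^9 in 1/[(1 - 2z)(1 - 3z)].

The denominator gives the recurrence a_n = 5a_(n−1) − 6a_(n−2) for n ≥ 2; the numerator fixes a_0 = 1, a_1 = 5.
Iterating: 1, 5, 19, 65, 211, 665, 2059, 6305, 19171, 58025, so a_9 = 58025.

58025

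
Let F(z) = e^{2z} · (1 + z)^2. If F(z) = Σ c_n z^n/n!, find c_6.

The EGF product rule gives c_6 = Σ_{k_1+k_2=6} C(6; k_1,k_2) · ∏ g_i(k_i), where e^{2z} gives (2)^k; (1+z)^2 gives the falling factorial (2)_k.
g_1(k) for k = 0…6: 1, 2, 4, 8, 16, 32, 64.
g_2(k) for k = 0…6: 1, 2, 2, 0, 0, 0, 0.
c_6 = Σ_k C(6,k)·g_1(k)·g_2(6−k) = 15·16·2 + 6·32·2 + 1·64·1 = 480 + 384 + 64 = 928.

928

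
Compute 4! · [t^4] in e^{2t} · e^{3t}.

The EGF product rule gives c_4 = Σ_{k_1+k_2=4} C(4; k_1,k_2) · ∏ g_i(k_i), where e^{2t} gives (2)^k; e^{3t} gives (3)^k.
g_1(k) for k = 0…4: 1, 2, 4, 8, 16.
g_2(k) for k = 0…4: 1, 3, 9, 27, 81.
c_4 = Σ_k C(4,k)·g_1(k)·g_2(4−k) = 1·1·81 + 4·2·27 + 6·4·9 + 4·8·3 + 1·16·1 = 81 + 216 + 216 + 96 + 16 = 625.

625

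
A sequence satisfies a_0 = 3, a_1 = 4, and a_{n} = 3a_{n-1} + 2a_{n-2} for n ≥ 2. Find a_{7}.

10022

The ordinary generating function has denominator 1 - 3t - 2t^2.
Iterating the recurrence: a_0,…,a_{7} = 3, 4, 18, 62, 222, 790, 2814, 10022.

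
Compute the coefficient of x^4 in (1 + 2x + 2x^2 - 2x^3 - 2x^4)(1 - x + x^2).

(1 + 2x + 2x^2 - 2x^3 - 2x^4) has coefficients 1,2,2,-2,-2 for degrees 0…4.
(1 - x + x^2) has coefficients 1,-1,1,0,0 for degrees 0…4.
[x^4] = 1·0 + 2·0 + 2·1 − 2·(-1) − 2·1 = 2.

2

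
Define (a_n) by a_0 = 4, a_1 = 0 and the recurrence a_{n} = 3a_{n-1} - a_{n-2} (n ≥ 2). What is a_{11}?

The ordinary generating function has denominator 1 - 3x + x^2.
Iterating the recurrence: a_0,…,a_{11} = 4, 0, -4, -12, -32, -84, -220, -576, -1508, -3948, -10336, -27060.

-27060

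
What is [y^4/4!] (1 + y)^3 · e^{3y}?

801

The EGF product rule gives c_4 = Σ_{k_1+k_2=4} C(4; k_1,k_2) · ∏ g_i(k_i), where (1+y)^3 gives the falling factorial (3)_k; e^{3y} gives (3)^k.
g_1(k) for k = 0…4: 1, 3, 6, 6, 0.
g_2(k) for k = 0…4: 1, 3, 9, 27, 81.
c_4 = Σ_k C(4,k)·g_1(k)·g_2(4−k) = 1·1·81 + 4·3·27 + 6·6·9 + 4·6·3 = 81 + 324 + 324 + 72 = 801.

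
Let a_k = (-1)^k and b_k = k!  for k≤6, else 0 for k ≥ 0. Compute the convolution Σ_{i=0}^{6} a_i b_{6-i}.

Write out a_i and b_{6-i} for i = 0,…,6 and sum the products.
Σ = 1·720 − 1·120 + 1·24 − 1·6 + 1·2 − 1·1 + 1·1 = 620.

620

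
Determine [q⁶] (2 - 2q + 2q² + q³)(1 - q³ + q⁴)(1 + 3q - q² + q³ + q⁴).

(2 - 2q + 2q² + q³) has coefficients 2,-2,2,1 for degrees 0…3.
(1 - q³ + q⁴) has coefficients 1,0,0,-1,1,0,0 for degrees 0…6.
Finally multiplying by (1 + 3q - q² + q³ + q⁴), the product of all factors after the first has coefficients 1,3,-1,0,-1,4,-2 for degrees 0…6.
[q⁶] = 2·(-2) − 2·4 + 2·(-1) + 1·0 = -14.

-14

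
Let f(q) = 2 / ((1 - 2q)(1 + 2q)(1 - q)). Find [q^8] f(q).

682

Partial fractions give a closed form: a_n = (2)·2^n + (2/3)·(-2)^n + (-2/3)·1^n.
At n = 8: a_8 = 682.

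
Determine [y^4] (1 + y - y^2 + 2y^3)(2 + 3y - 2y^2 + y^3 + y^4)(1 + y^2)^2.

10

(1 + y - y^2 + 2y^3) has coefficients 1,1,-1,2 for degrees 0…3.
(2 + 3y - 2y^2 + y^3 + y^4) has coefficients 2,3,-2,1,1 for degrees 0…4.
Finally multiplying by (1 + y^2)^2, the product of all factors after the first has coefficients 2,3,2,7,-1 for degrees 0…4.
[y^4] = 1·(-1) + 1·7 − 1·2 + 2·3 = 10.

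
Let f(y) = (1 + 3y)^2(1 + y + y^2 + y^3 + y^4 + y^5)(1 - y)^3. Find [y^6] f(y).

(1 + 3y)^2 has coefficients 1,6,9 for degrees 0…2.
(1 + y + y^2 + y^3 + y^4 + y^5) has coefficients 1,1,1,1,1,1,0 for degrees 0…6.
Finally multiplying by (1 - y)^3, the product of all factors after the first has coefficients 1,-2,1,0,0,0,-1 for degrees 0…6.
[y^6] = 1·(-1) + 6·0 + 9·0 = -1.

-1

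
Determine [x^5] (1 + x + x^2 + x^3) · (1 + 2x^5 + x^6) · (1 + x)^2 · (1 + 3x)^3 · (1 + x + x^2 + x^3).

680

(1 + x + x^2 + x^3) has coefficients 1,1,1,1 for degrees 0…3.
(1 + 2x^5 + x^6) has coefficients 1,0,0,0,0,2 for degrees 0…5.
Multiplying by (1 + x)^2 gives running coefficients 1,2,1,0,0,2 for degrees 0…5.
Multiplying by (1 + 3x)^3 gives running coefficients 1,11,46,90,81,29 for degrees 0…5.
Finally multiplying by (1 + x + x^2 + x^3), the product of all factors after the first has coefficients 1,12,58,148,228,246 for degrees 0…5.
[x^5] = 1·246 + 1·228 + 1·148 + 1·58 = 680.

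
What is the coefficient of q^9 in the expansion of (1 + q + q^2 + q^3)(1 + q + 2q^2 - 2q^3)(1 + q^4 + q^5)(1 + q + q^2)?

(1 + q + q^2 + q^3) has coefficients 1,1,1,1 for degrees 0…3.
(1 + q + 2q^2 - 2q^3) has coefficients 1,1,2,-2,0,0,0,0,0,0 for degrees 0…9.
Multiplying by (1 + q^4 + q^5) gives running coefficients 1,1,2,-2,1,2,3,0,-2,0 for degrees 0…9.
Finally multiplying by (1 + q + q^2), the product of all factors after the first has coefficients 1,2,4,1,1,1,6,5,1,-2 for degrees 0…9.
[q^9] = 1·(-2) + 1·1 + 1·5 + 1·6 = 10.

10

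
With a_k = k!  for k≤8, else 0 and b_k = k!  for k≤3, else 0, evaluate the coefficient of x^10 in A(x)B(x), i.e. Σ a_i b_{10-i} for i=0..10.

110880

The convolution is the x^10 coefficient of A(x)B(x).
Σ = 1·0 + 1·0 + 2·0 + 6·0 + 24·0 + 120·0 + 720·0 + 5040·6 + 40320·2 + 0·1 + 0·1 = 110880.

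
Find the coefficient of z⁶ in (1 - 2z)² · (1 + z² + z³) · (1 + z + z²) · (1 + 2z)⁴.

28

(1 - 2z)² has coefficients 1,-4,4 for degrees 0…2.
(1 + z² + z³) has coefficients 1,0,1,1,0,0,0 for degrees 0…6.
Multiplying by (1 + z + z²) gives running coefficients 1,1,2,2,2,1,0 for degrees 0…6.
Finally multiplying by (1 + 2z)⁴, the product of all factors after the first has coefficients 1,9,34,74,114,145,152 for degrees 0…6.
[z⁶] = 1·152 − 4·145 + 4·114 = 28.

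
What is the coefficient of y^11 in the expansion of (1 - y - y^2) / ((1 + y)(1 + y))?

-13

The denominator gives the recurrence a_n = −2a_(n−1) − a_(n−2) for n ≥ 3; the numerator fixes a_0 = 1, a_1 = -3, a_2 = 4.
Iterating: 1, -3, 4, -5, 6, -7, 8, -9, 10, -11, 12, -13, so a_11 = -13.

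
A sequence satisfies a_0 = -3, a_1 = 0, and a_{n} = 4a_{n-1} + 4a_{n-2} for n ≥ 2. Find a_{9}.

The ordinary generating function has denominator 1 - 4y - 4y^2.
Iterating the recurrence: a_0,…,a_{9} = -3, 0, -12, -48, -240, -1152, -5568, -26880, -129792, -626688.

-626688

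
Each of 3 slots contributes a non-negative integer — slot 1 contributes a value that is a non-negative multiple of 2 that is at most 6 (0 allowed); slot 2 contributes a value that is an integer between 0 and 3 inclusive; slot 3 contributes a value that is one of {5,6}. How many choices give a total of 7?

3

The generating function for the choices is (1 + z² + z⁴ + z⁶)·(1 + z + z² + z³)·(z⁵ + z⁶); the count is [z⁷].
(1 + z² + z⁴ + z⁶) has coefficients 1,0,1,0,1,0,1 for degrees 0…6.
(1 + z + z² + z³) has coefficients 1,1,1,1,0,0,0,0 for degrees 0…7.
Finally multiplying by (z⁵ + z⁶), the product of all factors after the first has coefficients 0,0,0,0,0,1,2,2 for degrees 0…7.
[z⁷] = 1·2 + 1·1 + 1·0 + 1·0 = 3.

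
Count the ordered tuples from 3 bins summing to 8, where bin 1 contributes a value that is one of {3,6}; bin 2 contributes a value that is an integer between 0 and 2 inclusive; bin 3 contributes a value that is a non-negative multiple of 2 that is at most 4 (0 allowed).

3

The generating function for the choices is (t³ + t⁶)·(1 + t + t²)·(1 + t² + t⁴); the count is [t⁸].
(t³ + t⁶) has coefficients 0,0,0,1,0,0,1 for degrees 0…6.
(1 + t + t²) has coefficients 1,1,1,0,0,0,0,0,0 for degrees 0…8.
Finally multiplying by (1 + t² + t⁴), the product of all factors after the first has coefficients 1,1,2,1,2,1,1,0,0 for degrees 0…8.
[t⁸] = 1·1 + 1·2 = 3.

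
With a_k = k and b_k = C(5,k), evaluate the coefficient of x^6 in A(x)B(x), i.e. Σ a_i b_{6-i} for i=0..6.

The convolution is the t^6 coefficient of A(t)B(t).
Σ = 0·0 + 1·1 + 2·5 + 3·10 + 4·10 + 5·5 + 6·1 = 112.

112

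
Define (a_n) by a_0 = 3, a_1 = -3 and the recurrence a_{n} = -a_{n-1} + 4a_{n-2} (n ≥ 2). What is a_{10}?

22767

The ordinary generating function has denominator 1 + q - 4q^2.
Iterating the recurrence: a_0,…,a_{10} = 3, -3, 15, -27, 87, -195, 543, -1323, 3495, -8787, 22767.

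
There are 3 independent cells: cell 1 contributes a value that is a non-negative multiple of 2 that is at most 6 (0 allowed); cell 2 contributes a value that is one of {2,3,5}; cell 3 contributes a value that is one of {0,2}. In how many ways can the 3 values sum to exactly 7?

4

The generating function for the choices is (1 + q² + q⁴ + q⁶)·(q² + q³ + q⁵)·(1 + q²); the count is [q⁷].
(1 + q² + q⁴ + q⁶) has coefficients 1,0,1,0,1,0,1 for degrees 0…6.
(q² + q³ + q⁵) has coefficients 0,0,1,1,0,1,0,0 for degrees 0…7.
Finally multiplying by (1 + q²), the product of all factors after the first has coefficients 0,0,1,1,1,2,0,1 for degrees 0…7.
[q⁷] = 1·1 + 1·2 + 1·1 + 1·0 = 4.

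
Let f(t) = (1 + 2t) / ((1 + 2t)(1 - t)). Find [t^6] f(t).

1

The denominator gives the recurrence a_n = −a_(n−1) + 2a_(n−2) for n ≥ 2; the numerator fixes a_0 = 1, a_1 = 1.
Iterating: 1, 1, 1, 1, 1, 1, 1, so a_6 = 1.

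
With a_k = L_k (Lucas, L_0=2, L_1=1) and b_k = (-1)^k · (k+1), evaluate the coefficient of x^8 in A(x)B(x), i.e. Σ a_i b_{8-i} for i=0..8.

41

Write out a_i and b_{8-i} for i = 0,…,8 and sum the products.
Σ = 2·9 + 1·(-8) + 3·7 + 4·(-6) + 7·5 + 11·(-4) + 18·3 + 29·(-2) + 47·1 = 41.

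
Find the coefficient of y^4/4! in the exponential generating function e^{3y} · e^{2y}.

The EGF product rule gives c_4 = Σ_{k_1+k_2=4} C(4; k_1,k_2) · ∏ g_i(k_i), where e^{3y} gives (3)^k; e^{2y} gives (2)^k.
g_1(k) for k = 0…4: 1, 3, 9, 27, 81.
g_2(k) for k = 0…4: 1, 2, 4, 8, 16.
c_4 = Σ_k C(4,k)·g_1(k)·g_2(4−k) = 1·1·16 + 4·3·8 + 6·9·4 + 4·27·2 + 1·81·1 = 16 + 96 + 216 + 216 + 81 = 625.

625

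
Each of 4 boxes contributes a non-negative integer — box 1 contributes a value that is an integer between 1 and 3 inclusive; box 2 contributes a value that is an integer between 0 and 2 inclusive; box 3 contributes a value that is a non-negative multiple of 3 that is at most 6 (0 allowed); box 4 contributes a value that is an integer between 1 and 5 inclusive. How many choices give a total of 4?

6

The generating function for the choices is (q + q^2 + q^3)·(1 + q + q^2)·(1 + q^3 + q^6)·(q + q^2 + q^3 + q^4 + q^5); the count is [q^4].
(q + q^2 + q^3) has coefficients 0,1,1,1 for degrees 0…3.
(1 + q + q^2) has coefficients 1,1,1,0,0 for degrees 0…4.
Multiplying by (1 + q^3 + q^6) gives running coefficients 1,1,1,1,1 for degrees 0…4.
Finally multiplying by (q + q^2 + q^3 + q^4 + q^5), the product of all factors after the first has coefficients 0,1,2,3,4 for degrees 0…4.
[q^4] = 1·3 + 1·2 + 1·1 = 6.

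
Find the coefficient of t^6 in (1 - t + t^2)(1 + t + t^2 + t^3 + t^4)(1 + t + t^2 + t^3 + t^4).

4

(1 - t + t^2) has coefficients 1,-1,1 for degrees 0…2.
(1 + t + t^2 + t^3 + t^4) has coefficients 1,1,1,1,1,0,0 for degrees 0…6.
Finally multiplying by (1 + t + t^2 + t^3 + t^4), the product of all factors after the first has coefficients 1,2,3,4,5,4,3 for degrees 0…6.
[t^6] = 1·3 − 1·4 + 1·5 = 4.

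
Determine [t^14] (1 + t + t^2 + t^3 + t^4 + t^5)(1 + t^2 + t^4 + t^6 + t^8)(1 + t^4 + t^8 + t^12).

7

(1 + t + t^2 + t^3 + t^4 + t^5) has coefficients 1,1,1,1,1,1 for degrees 0…5.
(1 + t^2 + t^4 + t^6 + t^8) has coefficients 1,0,1,0,1,0,1,0,1,0,0,0,0,0,0 for degrees 0…14.
Finally multiplying by (1 + t^4 + t^8 + t^12), the product of all factors after the first has coefficients 1,0,1,0,2,0,2,0,3,0,2,0,3,0,2 for degrees 0…14.
[t^14] = 1·2 + 1·0 + 1·3 + 1·0 + 1·2 + 1·0 = 7.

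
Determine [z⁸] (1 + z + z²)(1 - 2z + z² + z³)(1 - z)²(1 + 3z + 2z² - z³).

6

(1 + z + z²) has coefficients 1,1,1 for degrees 0…2.
(1 - 2z + z² + z³) has coefficients 1,-2,1,1,0,0,0,0,0 for degrees 0…8.
Multiplying by (1 - z)² gives running coefficients 1,-4,6,-3,-1,1,0,0,0 for degrees 0…8.
Finally multiplying by (1 + 3z + 2z² - z³), the product of all factors after the first has coefficients 1,-1,-4,6,6,-14,4,3,-1 for degrees 0…8.
[z⁸] = 1·(-1) + 1·3 + 1·4 = 6.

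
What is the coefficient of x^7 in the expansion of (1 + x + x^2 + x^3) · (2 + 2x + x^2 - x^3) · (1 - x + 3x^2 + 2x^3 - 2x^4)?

-3

(1 + x + x^2 + x^3) has coefficients 1,1,1,1 for degrees 0…3.
(2 + 2x + x^2 - x^3) has coefficients 2,2,1,-1,0,0,0,0 for degrees 0…7.
Finally multiplying by (1 - x + 3x^2 + 2x^3 - 2x^4), the product of all factors after the first has coefficients 2,0,5,8,4,-5,-4,2 for degrees 0…7.
[x^7] = 1·2 + 1·(-4) + 1·(-5) + 1·4 = -3.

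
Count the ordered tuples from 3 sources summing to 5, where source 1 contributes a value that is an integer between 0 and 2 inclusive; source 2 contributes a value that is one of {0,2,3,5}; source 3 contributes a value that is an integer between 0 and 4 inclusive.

The generating function for the choices is (1 + x + x^2)·(1 + x^2 + x^3 + x^5)·(1 + x + x^2 + x^3 + x^4); the count is [x^5].
(1 + x + x^2) has coefficients 1,1,1 for degrees 0…2.
(1 + x^2 + x^3 + x^5) has coefficients 1,0,1,1,0,1 for degrees 0…5.
Finally multiplying by (1 + x + x^2 + x^3 + x^4), the product of all factors after the first has coefficients 1,1,2,3,3,3 for degrees 0…5.
[x^5] = 1·3 + 1·3 + 1·3 = 9.

9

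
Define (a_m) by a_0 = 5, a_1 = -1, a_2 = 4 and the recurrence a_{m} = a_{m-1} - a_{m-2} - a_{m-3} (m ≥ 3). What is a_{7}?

The ordinary generating function has denominator 1 - t + t^2 + t^3.
Iterating the recurrence: a_0,…,a_{7} = 5, -1, 4, 0, -3, -7, -4, 6.

6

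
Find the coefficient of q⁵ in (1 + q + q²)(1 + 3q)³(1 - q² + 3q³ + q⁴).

(1 + q + q²) has coefficients 1,1,1 for degrees 0…2.
(1 + 3q)³ has coefficients 1,9,27,27,0,0 for degrees 0…5.
Finally multiplying by (1 - q² + 3q³ + q⁴), the product of all factors after the first has coefficients 1,9,26,21,1,63 for degrees 0…5.
[q⁵] = 1·63 + 1·1 + 1·21 = 85.

85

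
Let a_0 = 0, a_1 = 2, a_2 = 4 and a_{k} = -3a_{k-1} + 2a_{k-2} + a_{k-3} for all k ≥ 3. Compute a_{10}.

59584

The ordinary generating function has denominator 1 + 3q - 2q^2 - q^3.
Iterating the recurrence: a_0,…,a_{10} = 0, 2, 4, -8, 34, -114, 402, -1400, 4890, -17068, 59584.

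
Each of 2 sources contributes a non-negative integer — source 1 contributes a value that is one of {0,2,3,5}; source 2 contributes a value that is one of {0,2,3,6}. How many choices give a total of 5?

The generating function for the choices is (1 + q^2 + q^3 + q^5)·(1 + q^2 + q^3 + q^6); the count is [q^5].
(1 + q^2 + q^3 + q^5) has coefficients 1,0,1,1,0,1 for degrees 0…5.
(1 + q^2 + q^3 + q^6) has coefficients 1,0,1,1,0,0 for degrees 0…5.
[q^5] = 1·0 + 1·1 + 1·1 + 1·1 = 3.

3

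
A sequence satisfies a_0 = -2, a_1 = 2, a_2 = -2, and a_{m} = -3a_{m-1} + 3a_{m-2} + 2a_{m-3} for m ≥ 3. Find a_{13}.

The ordinary generating function has denominator 1 + 3t - 3t^2 - 2t^3.
Iterating the recurrence: a_0,…,a_{13} = -2, 2, -2, 8, -26, 98, -356, 1310, -4802, 17624, -64658, 237242, -870452, 3193766.

3193766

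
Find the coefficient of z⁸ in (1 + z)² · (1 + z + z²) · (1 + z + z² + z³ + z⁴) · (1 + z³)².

31

(1 + z)² has coefficients 1,2,1 for degrees 0…2.
(1 + z + z²) has coefficients 1,1,1,0,0,0,0,0,0 for degrees 0…8.
Multiplying by (1 + z + z² + z³ + z⁴) gives running coefficients 1,2,3,3,3,2,1,0,0 for degrees 0…8.
Finally multiplying by (1 + z³)², the product of all factors after the first has coefficients 1,2,3,5,7,8,8,8,7 for degrees 0…8.
[z⁸] = 1·7 + 2·8 + 1·8 = 31.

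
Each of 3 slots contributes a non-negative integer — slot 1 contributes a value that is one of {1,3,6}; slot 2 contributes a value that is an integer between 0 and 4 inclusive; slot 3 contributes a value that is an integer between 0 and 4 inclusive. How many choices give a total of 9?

8

The generating function for the choices is (q + q^3 + q^6)·(1 + q + q^2 + q^3 + q^4)·(1 + q + q^2 + q^3 + q^4); the count is [q^9].
(q + q^3 + q^6) has coefficients 0,1,0,1,0,0,1 for degrees 0…6.
(1 + q + q^2 + q^3 + q^4) has coefficients 1,1,1,1,1,0,0,0,0,0 for degrees 0…9.
Finally multiplying by (1 + q + q^2 + q^3 + q^4), the product of all factors after the first has coefficients 1,2,3,4,5,4,3,2,1,0 for degrees 0…9.
[q^9] = 1·1 + 1·3 + 1·4 = 8.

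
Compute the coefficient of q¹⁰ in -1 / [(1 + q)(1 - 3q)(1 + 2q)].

The denominator gives the recurrence a_n = 7a_(n−2) + 6a_(n−3) for n ≥ 3; the numerator fixes a_0 = -1, a_1 = 0, a_2 = -7.
Iterating: -1, 0, -7, -6, -49, -84, -379, -882, -3157, -8448, -27391, so a_10 = -27391.

-27391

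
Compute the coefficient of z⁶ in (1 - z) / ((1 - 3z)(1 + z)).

365

Partial fractions give a closed form: a_n = (1/2)·3^n + (1/2)·(-1)^n.
At n = 6: a_6 = 365.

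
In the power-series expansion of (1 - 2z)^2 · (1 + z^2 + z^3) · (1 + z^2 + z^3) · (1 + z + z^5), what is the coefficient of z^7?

7

(1 - 2z)^2 has coefficients 1,-4,4 for degrees 0…2.
(1 + z^2 + z^3) has coefficients 1,0,1,1,0,0,0,0 for degrees 0…7.
Multiplying by (1 + z^2 + z^3) gives running coefficients 1,0,2,2,1,2,1,0 for degrees 0…7.
Finally multiplying by (1 + z + z^5), the product of all factors after the first has coefficients 1,1,2,4,3,4,3,3 for degrees 0…7.
[z^7] = 1·3 − 4·3 + 4·4 = 7.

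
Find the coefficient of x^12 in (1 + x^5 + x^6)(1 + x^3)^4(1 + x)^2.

(1 + x^5 + x^6) has coefficients 1,0,0,0,0,1,1 for degrees 0…6.
(1 + x^3)^4 has coefficients 1,0,0,4,0,0,6,0,0,4,0,0,1 for degrees 0…12.
Finally multiplying by (1 + x)^2, the product of all factors after the first has coefficients 1,2,1,4,8,4,6,12,6,4,8,4,1 for degrees 0…12.
[x^12] = 1·1 + 1·12 + 1·6 = 19.

19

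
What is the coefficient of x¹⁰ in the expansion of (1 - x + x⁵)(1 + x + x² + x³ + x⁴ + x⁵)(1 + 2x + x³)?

4

(1 - x + x⁵) has coefficients 1,-1,0,0,0,1 for degrees 0…5.
(1 + x + x² + x³ + x⁴ + x⁵) has coefficients 1,1,1,1,1,1,0,0,0,0,0 for degrees 0…10.
Finally multiplying by (1 + 2x + x³), the product of all factors after the first has coefficients 1,3,3,4,4,4,3,1,1,0,0 for degrees 0…10.
[x¹⁰] = 1·0 − 1·0 + 1·4 = 4.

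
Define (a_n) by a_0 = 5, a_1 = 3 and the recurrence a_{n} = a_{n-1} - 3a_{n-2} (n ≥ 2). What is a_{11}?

The ordinary generating function has denominator 1 - t + 3t^2.
Iterating the recurrence: a_0,…,a_{11} = 5, 3, -12, -21, 15, 78, 33, -201, -300, 303, 1203, 294.

294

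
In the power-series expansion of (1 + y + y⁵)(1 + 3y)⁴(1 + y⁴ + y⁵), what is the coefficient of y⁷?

282

(1 + y + y⁵) has coefficients 1,1,0,0,0,1 for degrees 0…5.
(1 + 3y)⁴ has coefficients 1,12,54,108,81,0,0,0 for degrees 0…7.
Finally multiplying by (1 + y⁴ + y⁵), the product of all factors after the first has coefficients 1,12,54,108,82,13,66,162 for degrees 0…7.
[y⁷] = 1·162 + 1·66 + 1·54 = 282.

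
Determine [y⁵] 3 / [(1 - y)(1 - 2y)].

Partial fractions give a closed form: a_n = (-3)·1^n + (6)·2^n.
At n = 5: a_5 = 189.

189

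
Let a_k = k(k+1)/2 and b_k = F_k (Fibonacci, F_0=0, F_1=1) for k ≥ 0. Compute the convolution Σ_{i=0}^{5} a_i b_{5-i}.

Write out a_i and b_{5-i} for i = 0,…,5 and sum the products.
Σ = 0·5 + 1·3 + 3·2 + 6·1 + 10·1 + 15·0 = 25.

25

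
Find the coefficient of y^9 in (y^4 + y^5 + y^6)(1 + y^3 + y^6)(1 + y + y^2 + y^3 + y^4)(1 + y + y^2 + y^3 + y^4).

(y^4 + y^5 + y^6) has coefficients 0,0,0,0,1,1,1 for degrees 0…6.
(1 + y^3 + y^6) has coefficients 1,0,0,1,0,0,1,0,0,0 for degrees 0…9.
Multiplying by (1 + y + y^2 + y^3 + y^4) gives running coefficients 1,1,1,2,2,1,2,2,1,1 for degrees 0…9.
Finally multiplying by (1 + y + y^2 + y^3 + y^4), the product of all factors after the first has coefficients 1,2,3,5,7,7,8,9,8,7 for degrees 0…9.
[y^9] = 1·7 + 1·7 + 1·5 = 19.

19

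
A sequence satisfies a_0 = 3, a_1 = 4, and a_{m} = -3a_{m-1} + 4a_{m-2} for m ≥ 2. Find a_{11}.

838864

The ordinary generating function has denominator 1 + 3t - 4t^2.
Iterating the recurrence: a_0,…,a_{11} = 3, 4, 0, 16, -48, 208, -816, 3280, -13104, 52432, -209712, 838864.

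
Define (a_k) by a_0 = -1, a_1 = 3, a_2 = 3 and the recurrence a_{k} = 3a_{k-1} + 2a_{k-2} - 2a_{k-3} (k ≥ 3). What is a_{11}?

The ordinary generating function has denominator 1 - 3y - 2y^2 + 2y^3.
Iterating the recurrence: a_0,…,a_{11} = -1, 3, 3, 17, 51, 181, 611, 2093, 7139, 24381, 83235, 284189.

284189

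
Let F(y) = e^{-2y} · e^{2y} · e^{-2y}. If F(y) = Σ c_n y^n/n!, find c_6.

64

The EGF product rule gives c_6 = Σ_{k_1+k_2+k_3=6} C(6; k_1,k_2,k_3) · ∏ g_i(k_i), where e^{-2y} gives (-2)^k; e^{2y} gives (2)^k; e^{-2y} gives (-2)^k.
g_1(k) for k = 0…6: 1, -2, 4, -8, 16, -32, 64.
g_2(k) for k = 0…6: 1, 2, 4, 8, 16, 32, 64.
g_3(k) for k = 0…6: 1, -2, 4, -8, 16, -32, 64.
First combine the last two factors: h(k) = Σ_j C(k,j)·g_2(j)·g_3(k−j) for k = 0…6: 1, 0, 0, 0, 0, 0, 0.
c_6 = Σ_k C(6,k)·g_1(k)·h(6−k) = 1·64·1 = 64.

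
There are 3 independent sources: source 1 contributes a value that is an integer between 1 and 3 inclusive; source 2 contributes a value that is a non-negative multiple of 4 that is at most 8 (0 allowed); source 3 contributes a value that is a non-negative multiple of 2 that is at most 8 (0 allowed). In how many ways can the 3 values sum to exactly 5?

The generating function for the choices is (z + z^2 + z^3)·(1 + z^4 + z^8)·(1 + z^2 + z^4 + z^6 + z^8); the count is [z^5].
(z + z^2 + z^3) has coefficients 0,1,1,1 for degrees 0…3.
(1 + z^4 + z^8) has coefficients 1,0,0,0,1,0 for degrees 0…5.
Finally multiplying by (1 + z^2 + z^4 + z^6 + z^8), the product of all factors after the first has coefficients 1,0,1,0,2,0 for degrees 0…5.
[z^5] = 1·2 + 1·0 + 1·1 = 3.

3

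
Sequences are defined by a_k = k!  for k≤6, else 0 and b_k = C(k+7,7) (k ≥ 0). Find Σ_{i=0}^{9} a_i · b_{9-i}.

180043

This is [x^9] in the product of the two ordinary generating functions.
Σ = 1·11440 + 1·6435 + 2·3432 + 6·1716 + 24·792 + 120·330 + 720·120 + 0·36 + 0·8 + 0·1 = 180043.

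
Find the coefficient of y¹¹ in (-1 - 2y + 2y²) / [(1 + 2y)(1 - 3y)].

-153937

The denominator gives the recurrence a_n = a_(n−1) + 6a_(n−2) for n ≥ 3; the numerator fixes a_0 = -1, a_1 = -3, a_2 = -7.
Iterating: -1, -3, -7, -25, -67, -217, -619, -1921, -5635, -17161, -50971, -153937, so a_11 = -153937.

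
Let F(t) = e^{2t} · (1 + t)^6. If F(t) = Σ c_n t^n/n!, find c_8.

The EGF product rule gives c_8 = Σ_{k_1+k_2=8} C(8; k_1,k_2) · ∏ g_i(k_i), where e^{2t} gives (2)^k; (1+t)^6 gives the falling factorial (6)_k.
g_1(k) for k = 0…8: 1, 2, 4, 8, 16, 32, 64, 128, 256.
g_2(k) for k = 0…8: 1, 6, 30, 120, 360, 720, 720, 0, 0.
c_8 = Σ_k C(8,k)·g_1(k)·g_2(8−k) = 28·4·720 + 56·8·720 + 70·16·360 + 56·32·120 + 28·64·30 + 8·128·6 + 1·256·1 = 80640 + 322560 + 403200 + 215040 + 53760 + 6144 + 256 = 1081600.

1081600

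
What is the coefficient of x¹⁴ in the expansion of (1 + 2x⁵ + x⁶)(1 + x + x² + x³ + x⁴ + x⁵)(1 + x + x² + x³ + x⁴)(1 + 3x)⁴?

3247

(1 + 2x⁵ + x⁶) has coefficients 1,0,0,0,0,2,1 for degrees 0…6.
(1 + x + x² + x³ + x⁴ + x⁵) has coefficients 1,1,1,1,1,1,0,0,0,0,0,0,0,0,0 for degrees 0…14.
Multiplying by (1 + x + x² + x³ + x⁴) gives running coefficients 1,2,3,4,5,5,4,3,2,1,0,0,0,0,0 for degrees 0…14.
Finally multiplying by (1 + 3x)⁴, the product of all factors after the first has coefficients 1,14,81,256,512,767,1009,1185,1199,1024,768,513,270,81,0 for degrees 0…14.
[x¹⁴] = 1·0 + 2·1024 + 1·1199 = 3247.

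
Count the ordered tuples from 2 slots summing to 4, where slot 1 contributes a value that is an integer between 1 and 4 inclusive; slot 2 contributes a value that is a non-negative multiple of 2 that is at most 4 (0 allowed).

2

The generating function for the choices is (y + y² + y³ + y⁴)·(1 + y² + y⁴); the count is [y⁴].
(y + y² + y³ + y⁴) has coefficients 0,1,1,1,1 for degrees 0…4.
(1 + y² + y⁴) has coefficients 1,0,1,0,1 for degrees 0…4.
[y⁴] = 1·0 + 1·1 + 1·0 + 1·1 = 2.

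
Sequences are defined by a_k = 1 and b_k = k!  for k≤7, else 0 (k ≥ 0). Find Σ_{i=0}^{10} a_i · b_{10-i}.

Write out a_i and b_{10-i} for i = 0,…,10 and sum the products.
Σ = 1·0 + 1·0 + 1·0 + 1·5040 + 1·720 + 1·120 + 1·24 + 1·6 + 1·2 + 1·1 + 1·1 = 5914.

5914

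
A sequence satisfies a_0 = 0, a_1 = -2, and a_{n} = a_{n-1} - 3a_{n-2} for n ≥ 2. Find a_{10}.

-62

The ordinary generating function has denominator 1 - q + 3q^2.
Iterating the recurrence: a_0,…,a_{10} = 0, -2, -2, 4, 10, -2, -32, -26, 70, 148, -62.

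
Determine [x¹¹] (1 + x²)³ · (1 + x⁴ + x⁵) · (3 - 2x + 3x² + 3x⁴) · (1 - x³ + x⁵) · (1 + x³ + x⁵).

(1 + x²)³ has coefficients 1,0,3,0,3,0,1 for degrees 0…6.
(1 + x⁴ + x⁵) has coefficients 1,0,0,0,1,1,0,0,0,0,0,0 for degrees 0…11.
Multiplying by (3 - 2x + 3x² + 3x⁴) gives running coefficients 3,-2,3,0,6,1,1,3,3,3,0,0 for degrees 0…11.
Multiplying by (1 - x³ + x⁵) gives running coefficients 3,-2,3,-3,8,1,-1,0,2,8,-2,-2 for degrees 0…11.
Finally multiplying by (1 + x³ + x⁵), the product of all factors after the first has coefficients 3,-2,3,0,6,7,-6,11,0,15,-1,-1 for degrees 0…11.
[x¹¹] = 1·(-1) + 3·15 + 3·11 + 1·7 = 84.

84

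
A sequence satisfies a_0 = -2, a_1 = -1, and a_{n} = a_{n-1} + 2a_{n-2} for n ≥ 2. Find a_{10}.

-1025

The ordinary generating function has denominator 1 - y - 2y^2.
Iterating the recurrence: a_0,…,a_{10} = -2, -1, -5, -7, -17, -31, -65, -127, -257, -511, -1025.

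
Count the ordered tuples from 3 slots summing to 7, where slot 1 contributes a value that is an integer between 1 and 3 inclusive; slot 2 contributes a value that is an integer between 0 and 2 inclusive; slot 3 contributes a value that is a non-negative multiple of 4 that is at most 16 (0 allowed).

3

The generating function for the choices is (z + z^2 + z^3)·(1 + z + z^2)·(1 + z^4 + z^8 + z^12 + z^16); the count is [z^7].
(z + z^2 + z^3) has coefficients 0,1,1,1 for degrees 0…3.
(1 + z + z^2) has coefficients 1,1,1,0,0,0,0,0 for degrees 0…7.
Finally multiplying by (1 + z^4 + z^8 + z^12 + z^16), the product of all factors after the first has coefficients 1,1,1,0,1,1,1,0 for degrees 0…7.
[z^7] = 1·1 + 1·1 + 1·1 = 3.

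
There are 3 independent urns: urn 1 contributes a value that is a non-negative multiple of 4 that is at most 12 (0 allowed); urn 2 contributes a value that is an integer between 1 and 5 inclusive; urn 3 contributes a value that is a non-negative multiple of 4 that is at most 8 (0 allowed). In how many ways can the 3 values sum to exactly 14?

The generating function for the choices is (1 + z^4 + z^8 + z^12)·(z + z^2 + z^3 + z^4 + z^5)·(1 + z^4 + z^8); the count is [z^14].
(1 + z^4 + z^8 + z^12) has coefficients 1,0,0,0,1,0,0,0,1,0,0,0,1 for degrees 0…12.
(z + z^2 + z^3 + z^4 + z^5) has coefficients 0,1,1,1,1,1,0,0,0,0,0,0,0,0,0 for degrees 0…14.
Finally multiplying by (1 + z^4 + z^8), the product of all factors after the first has coefficients 0,1,1,1,1,2,1,1,1,2,1,1,1,1,0 for degrees 0…14.
[z^14] = 1·0 + 1·1 + 1·1 + 1·1 = 3.

3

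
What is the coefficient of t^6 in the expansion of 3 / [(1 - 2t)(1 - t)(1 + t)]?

Partial fractions give a closed form: a_n = (4)·2^n + (-3/2)·1^n + (1/2)·(-1)^n.
At n = 6: a_6 = 255.

255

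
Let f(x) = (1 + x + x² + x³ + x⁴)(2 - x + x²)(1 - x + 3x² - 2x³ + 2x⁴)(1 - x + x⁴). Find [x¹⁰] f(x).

(1 + x + x² + x³ + x⁴) has coefficients 1,1,1,1,1 for degrees 0…4.
(2 - x + x²) has coefficients 2,-1,1,0,0,0,0,0,0,0,0 for degrees 0…10.
Multiplying by (1 - x + 3x² - 2x³ + 2x⁴) gives running coefficients 2,-3,8,-8,9,-4,2,0,0,0,0 for degrees 0…10.
Finally multiplying by (1 - x + x⁴), the product of all factors after the first has coefficients 2,-5,11,-16,19,-16,14,-10,9,-4,2 for degrees 0…10.
[x¹⁰] = 1·2 + 1·(-4) + 1·9 + 1·(-10) + 1·14 = 11.

11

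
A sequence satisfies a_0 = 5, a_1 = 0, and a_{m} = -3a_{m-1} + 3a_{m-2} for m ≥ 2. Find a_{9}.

-139725

The ordinary generating function has denominator 1 + 3t - 3t^2.
Iterating the recurrence: a_0,…,a_{9} = 5, 0, 15, -45, 180, -675, 2565, -9720, 36855, -139725.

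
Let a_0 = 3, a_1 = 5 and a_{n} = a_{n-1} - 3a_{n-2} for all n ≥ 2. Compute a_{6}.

71

The ordinary generating function has denominator 1 - q + 3q^2.
Iterating the recurrence: a_0,…,a_{6} = 3, 5, -4, -19, -7, 50, 71.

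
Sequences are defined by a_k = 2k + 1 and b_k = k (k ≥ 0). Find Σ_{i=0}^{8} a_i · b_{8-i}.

Write out a_i and b_{8-i} for i = 0,…,8 and sum the products.
Σ = 1·8 + 3·7 + 5·6 + 7·5 + 9·4 + 11·3 + 13·2 + 15·1 + 17·0 = 204.

204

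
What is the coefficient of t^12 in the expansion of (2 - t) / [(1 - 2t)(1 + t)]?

4097

The denominator gives the recurrence a_n = a_(n−1) + 2a_(n−2) for n ≥ 3; the numerator fixes a_0 = 2, a_1 = 1, a_2 = 5.
Iterating: 2, 1, 5, 7, 17, 31, 65, 127, 257, 511, 1025, 2047, 4097, so a_12 = 4097.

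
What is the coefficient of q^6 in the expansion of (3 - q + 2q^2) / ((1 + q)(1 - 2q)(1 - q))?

Partial fractions give a closed form: a_n = (1)·(-1)^n + (4)·2^n + (-2)·1^n.
At n = 6: a_6 = 255.

255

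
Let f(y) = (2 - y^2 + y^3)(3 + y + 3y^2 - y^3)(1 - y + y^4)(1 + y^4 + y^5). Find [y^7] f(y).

(2 - y^2 + y^3) has coefficients 2,0,-1,1 for degrees 0…3.
(3 + y + 3y^2 - y^3) has coefficients 3,1,3,-1,0,0,0,0 for degrees 0…7.
Multiplying by (1 - y + y^4) gives running coefficients 3,-2,2,-4,4,1,3,-1 for degrees 0…7.
Finally multiplying by (1 + y^4 + y^5), the product of all factors after the first has coefficients 3,-2,2,-4,7,2,3,-3 for degrees 0…7.
[y^7] = 2·(-3) − 1·2 + 1·7 = -1.

-1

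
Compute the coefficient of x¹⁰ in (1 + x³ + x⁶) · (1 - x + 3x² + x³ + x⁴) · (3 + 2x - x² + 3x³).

2

(1 + x³ + x⁶) has coefficients 1,0,0,1,0,0,1 for degrees 0…6.
(1 - x + 3x² + x³ + x⁴) has coefficients 1,-1,3,1,1,0,0,0,0,0,0 for degrees 0…10.
Finally multiplying by (3 + 2x - x² + 3x³), the product of all factors after the first has coefficients 3,-1,6,13,-1,10,2,3,0,0,0 for degrees 0…10.
[x¹⁰] = 1·0 + 1·3 + 1·(-1) = 2.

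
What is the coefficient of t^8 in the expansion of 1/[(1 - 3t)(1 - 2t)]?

Partial fractions give a closed form: a_n = (3)·3^n + (-2)·2^n.
At n = 8: a_8 = 19171.

19171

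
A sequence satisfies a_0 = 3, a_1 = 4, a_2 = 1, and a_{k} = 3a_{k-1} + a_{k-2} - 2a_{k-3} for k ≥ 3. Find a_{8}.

-439

The ordinary generating function has denominator 1 - 3x - x^2 + 2x^3.
Iterating the recurrence: a_0,…,a_{8} = 3, 4, 1, 1, -4, -13, -45, -140, -439.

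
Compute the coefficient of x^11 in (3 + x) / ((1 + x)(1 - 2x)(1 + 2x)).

Partial fractions give a closed form: a_n = (-2/3)·(-1)^n + (7/6)·2^n + (5/2)·(-2)^n.
At n = 11: a_11 = -2730.

-2730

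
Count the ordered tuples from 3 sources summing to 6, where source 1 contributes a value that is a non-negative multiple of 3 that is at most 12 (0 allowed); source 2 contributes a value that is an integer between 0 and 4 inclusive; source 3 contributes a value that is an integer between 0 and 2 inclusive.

The generating function for the choices is (1 + q^3 + q^6 + q^9 + q^12)·(1 + q + q^2 + q^3 + q^4)·(1 + q + q^2); the count is [q^6].
(1 + q^3 + q^6 + q^9 + q^12) has coefficients 1,0,0,1,0,0,1 for degrees 0…6.
(1 + q + q^2 + q^3 + q^4) has coefficients 1,1,1,1,1,0,0 for degrees 0…6.
Finally multiplying by (1 + q + q^2), the product of all factors after the first has coefficients 1,2,3,3,3,2,1 for degrees 0…6.
[q^6] = 1·1 + 1·3 + 1·1 = 5.

5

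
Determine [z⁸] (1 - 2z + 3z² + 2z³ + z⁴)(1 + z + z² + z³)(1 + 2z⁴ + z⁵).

(1 - 2z + 3z² + 2z³ + z⁴) has coefficients 1,-2,3,2,1 for degrees 0…4.
(1 + z + z² + z³) has coefficients 1,1,1,1,0,0,0,0,0 for degrees 0…8.
Finally multiplying by (1 + 2z⁴ + z⁵), the product of all factors after the first has coefficients 1,1,1,1,2,3,3,3,1 for degrees 0…8.
[z⁸] = 1·1 − 2·3 + 3·3 + 2·3 + 1·2 = 12.

12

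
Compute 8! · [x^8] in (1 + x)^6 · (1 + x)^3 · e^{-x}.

The EGF product rule gives c_8 = Σ_{k_1+k_2+k_3=8} C(8; k_1,k_2,k_3) · ∏ g_i(k_i), where (1+x)^6 gives the falling factorial (6)_k; (1+x)^3 gives the falling factorial (3)_k; e^{-x} gives (-1)^k.
g_1(k) for k = 0…8: 1, 6, 30, 120, 360, 720, 720, 0, 0.
g_2(k) for k = 0…8: 1, 3, 6, 6, 0, 0, 0, 0, 0.
g_3(k) for k = 0…8: 1, -1, 1, -1, 1, -1, 1, -1, 1.
First combine the last two factors: h(k) = Σ_j C(k,j)·g_2(j)·g_3(k−j) for k = 0…8: 1, 2, 1, -4, 1, 14, -47, 104, -191.
c_8 = Σ_k C(8,k)·g_1(k)·h(8−k) = 1·1·(-191) + 8·6·104 + 28·30·(-47) + 56·120·14 + 70·360·1 + 56·720·(-4) + 28·720·1 = −191 + 4992 − 39480 + 94080 + 25200 − 161280 + 20160 = -56519.

-56519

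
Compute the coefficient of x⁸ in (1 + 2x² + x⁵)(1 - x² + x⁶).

(1 + 2x² + x⁵) has coefficients 1,0,2,0,0,1 for degrees 0…5.
(1 - x² + x⁶) has coefficients 1,0,-1,0,0,0,1,0,0 for degrees 0…8.
[x⁸] = 1·0 + 2·1 + 1·0 = 2.

2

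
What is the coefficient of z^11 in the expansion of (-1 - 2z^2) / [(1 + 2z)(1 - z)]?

2047

The denominator gives the recurrence a_n = −a_(n−1) + 2a_(n−2) for n ≥ 3; the numerator fixes a_0 = -1, a_1 = 1, a_2 = -5.
Iterating: -1, 1, -5, 7, -17, 31, -65, 127, -257, 511, -1025, 2047, so a_11 = 2047.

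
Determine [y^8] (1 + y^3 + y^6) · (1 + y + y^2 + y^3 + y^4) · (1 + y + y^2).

(1 + y^3 + y^6) has coefficients 1,0,0,1,0,0,1 for degrees 0…6.
(1 + y + y^2 + y^3 + y^4) has coefficients 1,1,1,1,1,0,0,0,0 for degrees 0…8.
Finally multiplying by (1 + y + y^2), the product of all factors after the first has coefficients 1,2,3,3,3,2,1,0,0 for degrees 0…8.
[y^8] = 1·0 + 1·2 + 1·3 = 5.

5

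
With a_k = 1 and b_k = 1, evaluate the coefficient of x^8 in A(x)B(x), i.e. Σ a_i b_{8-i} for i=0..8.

9

Write out a_i and b_{8-i} for i = 0,…,8 and sum the products.
Σ = 1·1 + 1·1 + 1·1 + 1·1 + 1·1 + 1·1 + 1·1 + 1·1 + 1·1 = 9.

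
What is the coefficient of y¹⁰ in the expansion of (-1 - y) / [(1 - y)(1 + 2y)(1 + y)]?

-683

Partial fractions give a closed form: a_n = (-1/3)·1^n + (-2/3)·(-2)^n.
At n = 10: a_10 = -683.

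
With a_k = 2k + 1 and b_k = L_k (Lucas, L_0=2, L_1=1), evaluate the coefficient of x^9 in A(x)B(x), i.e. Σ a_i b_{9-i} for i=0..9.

816

This is [x^9] in the product of the two ordinary generating functions.
Σ = 1·76 + 3·47 + 5·29 + 7·18 + 9·11 + 11·7 + 13·4 + 15·3 + 17·1 + 19·2 = 816.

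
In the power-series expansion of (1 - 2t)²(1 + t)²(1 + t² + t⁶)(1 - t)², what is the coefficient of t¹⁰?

-7

(1 - 2t)² has coefficients 1,-4,4 for degrees 0…2.
(1 + t)² has coefficients 1,2,1,0,0,0,0,0,0,0,0 for degrees 0…10.
Multiplying by (1 + t² + t⁶) gives running coefficients 1,2,2,2,1,0,1,2,1,0,0 for degrees 0…10.
Finally multiplying by (1 - t)², the product of all factors after the first has coefficients 1,0,-1,0,-1,0,2,0,-2,0,1 for degrees 0…10.
[t¹⁰] = 1·1 − 4·0 + 4·(-2) = -7.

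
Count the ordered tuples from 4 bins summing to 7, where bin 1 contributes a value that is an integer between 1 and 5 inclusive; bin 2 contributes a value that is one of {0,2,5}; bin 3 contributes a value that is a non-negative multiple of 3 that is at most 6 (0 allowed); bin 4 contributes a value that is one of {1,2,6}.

8

The generating function for the choices is (q + q^2 + q^3 + q^4 + q^5)·(1 + q^2 + q^5)·(1 + q^3 + q^6)·(q + q^2 + q^6); the count is [q^7].
(q + q^2 + q^3 + q^4 + q^5) has coefficients 0,1,1,1,1,1 for degrees 0…5.
(1 + q^2 + q^5) has coefficients 1,0,1,0,0,1,0,0 for degrees 0…7.
Multiplying by (1 + q^3 + q^6) gives running coefficients 1,0,1,1,0,2,1,0 for degrees 0…7.
Finally multiplying by (q + q^2 + q^6), the product of all factors after the first has coefficients 0,1,1,1,2,1,3,3 for degrees 0…7.
[q^7] = 1·3 + 1·1 + 1·2 + 1·1 + 1·1 = 8.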